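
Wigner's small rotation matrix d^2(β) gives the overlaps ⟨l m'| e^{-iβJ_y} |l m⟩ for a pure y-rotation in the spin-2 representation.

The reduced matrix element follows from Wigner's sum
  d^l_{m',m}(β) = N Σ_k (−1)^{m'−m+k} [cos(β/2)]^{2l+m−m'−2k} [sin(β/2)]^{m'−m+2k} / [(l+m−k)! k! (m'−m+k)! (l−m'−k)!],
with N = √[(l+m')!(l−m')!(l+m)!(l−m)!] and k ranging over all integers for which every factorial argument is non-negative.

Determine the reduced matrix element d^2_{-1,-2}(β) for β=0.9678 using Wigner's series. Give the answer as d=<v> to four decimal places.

d^2_{-1,-2}(β=0.9678) via Wigner's sum:
Half-angle: c=0.885187, s=0.465235. N=√(1·6·1·24)=12.000000
k: max(0,(-2)−(-1))=0 … min(2+(-2),2−(-1))=0
  k=0: (−1)^1·12.0000/(6)·0.8852^3·0.4652^1 = -0.645368
d^2_{-1,-2}(0.9678) = -0.645368

d=-0.6454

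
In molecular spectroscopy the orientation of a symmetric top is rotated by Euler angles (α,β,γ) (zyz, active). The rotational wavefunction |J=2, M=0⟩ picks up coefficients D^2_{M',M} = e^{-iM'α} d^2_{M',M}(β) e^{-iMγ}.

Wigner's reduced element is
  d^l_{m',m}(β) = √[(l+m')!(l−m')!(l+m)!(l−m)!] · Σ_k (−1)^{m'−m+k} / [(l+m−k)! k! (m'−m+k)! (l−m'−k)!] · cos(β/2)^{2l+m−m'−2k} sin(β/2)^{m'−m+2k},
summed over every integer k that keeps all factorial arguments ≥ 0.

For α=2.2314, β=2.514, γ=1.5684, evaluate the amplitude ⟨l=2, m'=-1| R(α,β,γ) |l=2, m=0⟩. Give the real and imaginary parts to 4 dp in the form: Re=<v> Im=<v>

Re=0.3572 Im=-0.4597

D^2_{-1,0}(2.2314,2.514,1.5684) = e^{-i·-1·2.2314}·d^2_{-1,0}(2.514)·e^{-i·0·1.5684}. Compute d first:
Half-angle: c=0.308672, s=0.951169. N=√(1·6·2·2)=4.898979
k: max(0,(0)−(-1))=1 … min(2+(0),2−(-1))=2
  k=1: (−1)^0·4.8990/(2)·0.3087^3·0.9512^1 = +0.068521
  k=2: (−1)^1·4.8990/(2)·0.3087^1·0.9512^3 = -0.650647
d^2_{-1,0}(2.514) = +0.068521 -0.650647 = -0.582125
Attach z-rotation phases: D = e^{-i(-1)(2.2314)}·(-0.582125)·e^{-i(0)(1.5684)} = +0.357188-0.459659i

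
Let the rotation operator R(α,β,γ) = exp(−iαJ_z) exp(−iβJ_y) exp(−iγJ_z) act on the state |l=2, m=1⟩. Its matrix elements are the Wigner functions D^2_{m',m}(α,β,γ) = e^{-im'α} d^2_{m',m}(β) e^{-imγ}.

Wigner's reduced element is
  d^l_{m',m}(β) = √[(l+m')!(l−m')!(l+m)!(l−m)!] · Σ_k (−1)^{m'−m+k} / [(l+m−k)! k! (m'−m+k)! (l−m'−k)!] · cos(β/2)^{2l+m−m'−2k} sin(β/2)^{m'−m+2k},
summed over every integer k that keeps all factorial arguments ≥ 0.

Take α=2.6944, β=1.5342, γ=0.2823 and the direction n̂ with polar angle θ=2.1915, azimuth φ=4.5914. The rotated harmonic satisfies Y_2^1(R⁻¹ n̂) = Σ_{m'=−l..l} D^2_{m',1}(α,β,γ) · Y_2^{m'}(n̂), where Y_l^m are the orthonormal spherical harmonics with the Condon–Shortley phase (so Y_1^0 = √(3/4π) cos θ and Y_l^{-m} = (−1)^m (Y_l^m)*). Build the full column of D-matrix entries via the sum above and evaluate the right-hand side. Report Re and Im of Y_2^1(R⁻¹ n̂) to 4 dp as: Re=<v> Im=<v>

Need the full column D^2_{m',1} for m'=−2..2 at α=2.6944, β=1.5342, γ=0.2823.
cos(β/2)=0.719926, sin(β/2)=0.694050
d^2_{-2,1}: single k=3 term ⇒ +0.481383;  D = +0.184845-0.444480i
d^2_{-1,1}: k∈[2..3] ⇒ +0.748996 -0.232041 = +0.516955;  D = -0.385397+0.344546i
d^2_{0,1}: k∈[1..2] ⇒ +0.634353 -0.589572 = +0.044781;  D = +0.043009-0.012474i
d^2_{1,1}: k∈[0..1] ⇒ +0.268629 -0.748996 = -0.480367;  D = +0.473852+0.078851i
d^2_{2,1}: single k=0 term ⇒ -0.517947;  D = -0.423915-0.297600i
Y_2^{m'}(θ=2.1915,φ=4.5914) and Σ D·Y over m':
  (+0.1848-0.4445i)·(-0.2482-0.0613i)  (-0.3854+0.3445i)·(+0.0441-0.3628i)  (+0.0430-0.0125i)·(+0.0047+0.0000i)  (+0.4739+0.0789i)·(-0.0441-0.3628i)  (-0.4239-0.2976i)·(-0.2482+0.0613i)
Y_2^1(R⁻¹ n̂) = +0.166251+0.126438i

Re=0.1663 Im=0.1264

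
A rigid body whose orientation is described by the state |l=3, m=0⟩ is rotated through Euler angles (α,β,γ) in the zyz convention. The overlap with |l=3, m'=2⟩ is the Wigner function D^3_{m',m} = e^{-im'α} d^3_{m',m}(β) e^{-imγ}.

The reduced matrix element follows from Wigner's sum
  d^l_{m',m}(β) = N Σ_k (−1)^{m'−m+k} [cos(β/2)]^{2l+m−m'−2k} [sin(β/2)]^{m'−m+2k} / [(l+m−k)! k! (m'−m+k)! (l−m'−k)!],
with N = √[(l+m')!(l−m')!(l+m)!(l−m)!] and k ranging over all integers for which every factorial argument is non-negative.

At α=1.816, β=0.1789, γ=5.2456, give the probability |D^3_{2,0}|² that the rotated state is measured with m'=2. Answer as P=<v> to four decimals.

P=0.0018

Split into d^3_{2,0}(β=0.1789) × two z-phases.
Half-angle: c=0.996002, s=0.089331. N=√(120·1·6·6)=65.726707
The bounds max(0,m−m')=0 and min(l+m,l−m')=1 give 2 terms
  k=0: (−1)^2·65.7267/(12)·0.9960^4·0.0893^2 = +0.043013
  k=1: (−1)^3·65.7267/(12)·0.9960^2·0.0893^4 = -0.000346
d^3_{2,0}(0.1789) = +0.043013 -0.000346 = +0.042667
|D^3_{2,0}|² = |d^3_{2,0}(β)|² = (+0.042667)² = 0.001821 (the z-rotation phases have unit modulus)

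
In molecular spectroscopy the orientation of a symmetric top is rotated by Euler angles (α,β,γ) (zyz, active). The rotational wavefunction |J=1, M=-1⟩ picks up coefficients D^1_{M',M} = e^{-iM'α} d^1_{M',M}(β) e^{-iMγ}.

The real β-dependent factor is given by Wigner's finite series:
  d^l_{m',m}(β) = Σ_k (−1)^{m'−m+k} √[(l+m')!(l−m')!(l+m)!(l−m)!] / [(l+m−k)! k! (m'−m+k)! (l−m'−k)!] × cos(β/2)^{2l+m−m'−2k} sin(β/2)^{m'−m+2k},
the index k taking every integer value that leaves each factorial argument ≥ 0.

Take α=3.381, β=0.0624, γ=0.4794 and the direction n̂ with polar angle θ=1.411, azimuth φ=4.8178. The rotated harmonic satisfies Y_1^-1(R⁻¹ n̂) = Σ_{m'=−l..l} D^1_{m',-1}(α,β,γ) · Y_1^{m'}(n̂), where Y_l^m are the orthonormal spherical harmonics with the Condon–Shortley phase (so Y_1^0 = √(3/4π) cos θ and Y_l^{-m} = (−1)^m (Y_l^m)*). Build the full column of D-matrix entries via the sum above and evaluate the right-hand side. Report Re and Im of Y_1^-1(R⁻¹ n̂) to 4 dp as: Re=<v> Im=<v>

Re=0.1932 Im=-0.2805

Need the full column D^1_{m',-1} for m'=−1..1 at α=3.381, β=0.0624, γ=0.4794.
cos(β/2)=0.999513, sin(β/2)=0.031195
d^1_{-1,-1}: single k=0 term ⇒ +0.999027;  D = -0.751859-0.657847i
d^1_{0,-1}: single k=0 term ⇒ -0.044095;  D = -0.039124-0.020339i
d^1_{1,-1}: single k=0 term ⇒ +0.000973;  D = -0.000945-0.000231i
Y_1^{m'}(θ=1.411,φ=4.8178) and Σ D·Y over m':
  (-0.7519-0.6578i)·(+0.0359+0.3392i)  (-0.0391-0.0203i)·(+0.0777+0.0000i)  (-0.0009-0.0002i)·(-0.0359+0.3392i)
Y_1^-1(R⁻¹ n̂) = +0.193229-0.280533i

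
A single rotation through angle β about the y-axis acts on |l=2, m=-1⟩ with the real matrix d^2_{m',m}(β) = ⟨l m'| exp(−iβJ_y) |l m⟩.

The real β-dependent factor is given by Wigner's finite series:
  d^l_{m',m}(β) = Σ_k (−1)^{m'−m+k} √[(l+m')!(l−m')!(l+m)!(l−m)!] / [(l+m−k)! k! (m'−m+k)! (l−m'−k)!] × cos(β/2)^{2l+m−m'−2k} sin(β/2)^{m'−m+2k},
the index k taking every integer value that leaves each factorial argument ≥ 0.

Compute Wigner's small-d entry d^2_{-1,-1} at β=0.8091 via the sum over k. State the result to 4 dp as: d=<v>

d^2_{-1,-1}(β=0.8091) via Wigner's sum:
c=cos(0.8091/2)=0.919280, s=sin(0.8091/2)=0.393605; N=√[1·6·1·6]=6.000000
k∈{0,1} keeps every argument non-negative
  k=0: (−1)^0·6.0000/(6)·0.9193^4·0.3936^0 = +0.714152
  k=1: (−1)^1·6.0000/(2)·0.9193^2·0.3936^2 = -0.392770
d^2_{-1,-1}(0.8091) = +0.714152 -0.392770 = +0.321382

d=0.3214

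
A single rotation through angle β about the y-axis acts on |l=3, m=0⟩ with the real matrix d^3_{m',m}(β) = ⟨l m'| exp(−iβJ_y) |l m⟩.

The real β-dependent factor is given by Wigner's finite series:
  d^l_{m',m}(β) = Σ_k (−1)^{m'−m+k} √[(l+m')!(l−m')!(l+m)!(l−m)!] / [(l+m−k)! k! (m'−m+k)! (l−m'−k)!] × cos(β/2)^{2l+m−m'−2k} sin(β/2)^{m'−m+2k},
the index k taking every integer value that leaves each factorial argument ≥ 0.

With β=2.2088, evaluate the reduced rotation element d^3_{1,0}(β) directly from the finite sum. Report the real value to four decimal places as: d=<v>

d=-0.2691

d^3_{1,0}(β=2.2088) via Wigner's sum:
Half-angle: c=0.449670, s=0.893195. N=√(24·2·6·6)=41.569219
k: max(0,(0)−(1))=0 … min(3+(0),3−(1))=2
  k=0: (−1)^1·41.5692/(12)·0.4497^5·0.8932^1 = -0.056886
  k=1: (−1)^2·41.5692/(4)·0.4497^3·0.8932^3 = +0.673338
  k=2: (−1)^3·41.5692/(12)·0.4497^1·0.8932^5 = -0.885554
d^3_{1,0}(2.2088) = -0.056886 +0.673338 -0.885554 = -0.269103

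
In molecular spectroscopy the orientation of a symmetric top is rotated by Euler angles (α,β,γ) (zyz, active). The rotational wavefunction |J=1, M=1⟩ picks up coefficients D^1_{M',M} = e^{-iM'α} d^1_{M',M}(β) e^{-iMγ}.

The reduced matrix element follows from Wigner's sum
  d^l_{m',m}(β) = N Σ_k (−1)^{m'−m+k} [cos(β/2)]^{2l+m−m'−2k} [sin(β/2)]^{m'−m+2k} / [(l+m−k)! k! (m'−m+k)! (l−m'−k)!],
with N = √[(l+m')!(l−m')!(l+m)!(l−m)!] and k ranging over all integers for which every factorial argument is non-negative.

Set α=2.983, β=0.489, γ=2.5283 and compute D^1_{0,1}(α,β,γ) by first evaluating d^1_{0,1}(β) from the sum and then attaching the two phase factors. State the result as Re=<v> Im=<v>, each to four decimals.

First d^1_{0,1}(β=0.489), then the phase factors e^{-i(0)α} and e^{-i(1)γ}:
Half-angle: c=0.970258, s=0.242071. N=√(1·1·2·1)=1.414214
k∈{1} keeps every argument non-negative
  k=1: (−1)^0·1.4142/(1)·0.9703^1·0.2421^1 = +0.332159
d^1_{0,1}(0.489) = +0.332159
Phases: e^{-i·(0)·2.983}=+1.000000+0.000000i, e^{-i·(1)·2.5283}=-0.817757-0.575563i ⇒ D=-0.271625-0.191178i

Re=-0.2716 Im=-0.1912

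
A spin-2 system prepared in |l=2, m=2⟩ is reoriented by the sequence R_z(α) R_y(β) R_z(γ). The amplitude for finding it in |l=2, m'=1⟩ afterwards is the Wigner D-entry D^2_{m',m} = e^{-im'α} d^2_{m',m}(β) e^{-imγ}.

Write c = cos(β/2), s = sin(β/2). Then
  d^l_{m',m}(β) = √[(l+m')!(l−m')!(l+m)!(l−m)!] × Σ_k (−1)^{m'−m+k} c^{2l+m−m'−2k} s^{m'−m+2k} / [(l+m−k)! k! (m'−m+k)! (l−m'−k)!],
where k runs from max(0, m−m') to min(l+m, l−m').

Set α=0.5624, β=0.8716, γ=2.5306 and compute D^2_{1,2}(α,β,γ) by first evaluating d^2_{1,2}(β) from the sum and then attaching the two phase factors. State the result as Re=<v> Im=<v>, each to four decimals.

Re=0.4970 Im=0.3854

First d^2_{1,2}(β=0.8716), then the phase factors e^{-i(1)α} and e^{-i(2)γ}:
Half-angle: c=0.906533, s=0.422136. N=√(6·1·24·1)=12.000000
k∈{1} keeps every argument non-negative
  k=1: (−1)^0·12.0000/(6)·0.9065^3·0.4221^1 = +0.628974
d^2_{1,2}(0.8716) = +0.628974
Phases: e^{-i·(1)·0.5624}=+0.845978-0.533218i, e^{-i·(2)·2.5306}=+0.341781+0.939780i ⇒ D=+0.497044+0.385428i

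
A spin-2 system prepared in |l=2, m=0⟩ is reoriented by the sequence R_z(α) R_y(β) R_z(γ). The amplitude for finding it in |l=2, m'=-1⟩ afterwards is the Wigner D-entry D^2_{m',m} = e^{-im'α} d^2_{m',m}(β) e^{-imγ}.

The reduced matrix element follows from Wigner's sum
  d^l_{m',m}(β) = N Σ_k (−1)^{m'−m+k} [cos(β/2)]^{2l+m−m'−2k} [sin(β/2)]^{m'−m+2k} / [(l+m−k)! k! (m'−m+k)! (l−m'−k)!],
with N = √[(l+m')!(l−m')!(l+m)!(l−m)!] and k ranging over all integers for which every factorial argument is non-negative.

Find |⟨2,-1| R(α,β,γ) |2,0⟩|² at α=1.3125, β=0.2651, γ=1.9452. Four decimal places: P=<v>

First d^2_{-1,0}(β=0.2651), then the phase factors e^{-i(-1)α} and e^{-i(0)γ}:
Half-angle: c=0.991228, s=0.132162. N=√(1·6·2·2)=4.898979
k∈{1,2} keeps every argument non-negative
  k=1: (−1)^0·4.8990/(2)·0.9912^3·0.1322^1 = +0.315285
  k=2: (−1)^1·4.8990/(2)·0.9912^1·0.1322^3 = -0.005605
d^2_{-1,0}(0.2651) = +0.315285 -0.005605 = +0.309680
|D^2_{-1,0}|² = |d^2_{-1,0}(β)|² = (+0.309680)² = 0.095902 (the z-rotation phases have unit modulus)

P=0.0959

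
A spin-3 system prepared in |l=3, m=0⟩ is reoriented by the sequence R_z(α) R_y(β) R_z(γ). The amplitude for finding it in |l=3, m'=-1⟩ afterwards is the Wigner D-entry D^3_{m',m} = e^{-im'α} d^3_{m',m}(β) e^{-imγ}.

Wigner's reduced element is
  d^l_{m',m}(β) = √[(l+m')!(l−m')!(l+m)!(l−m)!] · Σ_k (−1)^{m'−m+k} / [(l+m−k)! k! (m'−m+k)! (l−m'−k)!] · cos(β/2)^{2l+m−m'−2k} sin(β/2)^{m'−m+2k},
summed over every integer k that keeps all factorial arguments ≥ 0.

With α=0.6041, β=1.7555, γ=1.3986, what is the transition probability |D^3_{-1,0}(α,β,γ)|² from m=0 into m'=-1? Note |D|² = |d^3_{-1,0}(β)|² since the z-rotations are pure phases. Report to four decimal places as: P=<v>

P=0.1252

D^3_{-1,0}(0.6041,1.7555,1.3986) = e^{-i·-1·0.6041}·d^3_{-1,0}(1.7555)·e^{-i·0·1.3986}. Compute d first:
c=cos(1.7555/2)=0.638884, s=sin(1.7555/2)=0.769303; N=√[2·24·6·6]=41.569219
Admissible k: 1..3 (factorial args all ≥0)
  k=1: (−1)^0·41.5692/(12)·0.6389^5·0.7693^1 = +0.283659
  k=2: (−1)^1·41.5692/(4)·0.6389^3·0.7693^3 = -1.233872
  k=3: (−1)^2·41.5692/(12)·0.6389^1·0.7693^5 = +0.596349
d^3_{-1,0}(1.7555) = +0.283659 -1.233872 +0.596349 = -0.353864
|D^3_{-1,0}|² = |d^3_{-1,0}(β)|² = (-0.353864)² = 0.125219 (the z-rotation phases have unit modulus)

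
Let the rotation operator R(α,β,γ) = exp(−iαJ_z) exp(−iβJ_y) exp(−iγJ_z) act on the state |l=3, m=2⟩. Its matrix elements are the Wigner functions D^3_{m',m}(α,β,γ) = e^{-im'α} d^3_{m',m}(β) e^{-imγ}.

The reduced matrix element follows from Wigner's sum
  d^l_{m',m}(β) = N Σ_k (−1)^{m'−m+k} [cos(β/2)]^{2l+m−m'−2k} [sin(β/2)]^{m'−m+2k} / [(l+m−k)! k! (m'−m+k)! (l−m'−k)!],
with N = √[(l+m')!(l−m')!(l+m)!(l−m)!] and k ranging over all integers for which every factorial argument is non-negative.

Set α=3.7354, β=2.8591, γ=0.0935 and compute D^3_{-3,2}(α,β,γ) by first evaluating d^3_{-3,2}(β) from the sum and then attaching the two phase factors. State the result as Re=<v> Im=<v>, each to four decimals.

Split into d^3_{-3,2}(β=2.8591) × two z-phases.
Half-angle: c=0.140777, s=0.990041. N=√(1·720·120·1)=293.938769
k∈{5} keeps every argument non-negative
  k=5: (−1)^0·293.9388/(120)·0.1408^1·0.9900^5 = +0.328000
d^3_{-3,2}(2.8591) = +0.328000
Attach z-rotation phases: D = e^{-i(-3)(3.7354)}·(+0.328000)·e^{-i(2)(0.0935)} = +0.007749-0.327909i

Re=0.0077 Im=-0.3279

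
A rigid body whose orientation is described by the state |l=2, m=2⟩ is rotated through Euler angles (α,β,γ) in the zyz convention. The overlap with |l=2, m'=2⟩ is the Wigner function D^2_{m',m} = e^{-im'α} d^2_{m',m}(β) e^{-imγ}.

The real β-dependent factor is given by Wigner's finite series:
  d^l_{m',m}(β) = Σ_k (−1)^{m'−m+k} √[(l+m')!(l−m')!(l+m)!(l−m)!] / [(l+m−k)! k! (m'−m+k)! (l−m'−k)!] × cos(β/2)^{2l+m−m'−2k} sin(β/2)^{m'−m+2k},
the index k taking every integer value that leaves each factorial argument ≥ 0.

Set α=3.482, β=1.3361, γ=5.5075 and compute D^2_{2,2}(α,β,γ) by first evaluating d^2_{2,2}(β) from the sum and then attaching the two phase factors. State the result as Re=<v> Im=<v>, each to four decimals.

Re=0.2447 Im=0.2904

Split into d^2_{2,2}(β=1.3361) × two z-phases.
Half-angle: c=0.785031, s=0.619456. N=√(24·1·24·1)=24.000000
k∈{0} keeps every argument non-negative
  k=0: (−1)^0·24.0000/(24)·0.7850^4·0.6195^0 = +0.379793
d^2_{2,2}(1.3361) = +0.379793
Phases: e^{-i·(2)·3.482}=+0.777060-0.629426i, e^{-i·(2)·5.5075}=+0.019424+0.999811i ⇒ D=+0.244739+0.290423i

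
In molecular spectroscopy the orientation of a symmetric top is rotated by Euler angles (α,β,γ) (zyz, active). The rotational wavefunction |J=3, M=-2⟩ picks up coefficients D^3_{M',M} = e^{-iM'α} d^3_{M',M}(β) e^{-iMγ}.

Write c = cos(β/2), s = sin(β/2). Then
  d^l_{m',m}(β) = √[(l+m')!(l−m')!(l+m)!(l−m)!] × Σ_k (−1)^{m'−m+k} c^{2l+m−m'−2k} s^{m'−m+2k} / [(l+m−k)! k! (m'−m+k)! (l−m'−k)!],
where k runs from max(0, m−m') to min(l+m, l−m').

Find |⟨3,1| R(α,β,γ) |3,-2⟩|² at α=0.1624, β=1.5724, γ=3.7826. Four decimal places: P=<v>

D^3_{1,-2}(0.1624,1.5724,3.7826) = e^{-i·1·0.1624}·d^3_{1,-2}(1.5724)·e^{-i·-2·3.7826}. Compute d first:
c=cos(1.5724/2)=0.706540, s=sin(1.5724/2)=0.707674; N=√[24·2·1·120]=75.894664
k: max(0,(-2)−(1))=0 … min(3+(-2),3−(1))=1
  k=0: (−1)^3·75.8947/(12)·0.7065^3·0.7077^3 = -0.790566
  k=1: (−1)^4·75.8947/(24)·0.7065^1·0.7077^5 = +0.396553
d^3_{1,-2}(1.5724) = -0.790566 +0.396553 = -0.394013
|D^3_{1,-2}|² = |d^3_{1,-2}(β)|² = (-0.394013)² = 0.155247 (the z-rotation phases have unit modulus)

P=0.1552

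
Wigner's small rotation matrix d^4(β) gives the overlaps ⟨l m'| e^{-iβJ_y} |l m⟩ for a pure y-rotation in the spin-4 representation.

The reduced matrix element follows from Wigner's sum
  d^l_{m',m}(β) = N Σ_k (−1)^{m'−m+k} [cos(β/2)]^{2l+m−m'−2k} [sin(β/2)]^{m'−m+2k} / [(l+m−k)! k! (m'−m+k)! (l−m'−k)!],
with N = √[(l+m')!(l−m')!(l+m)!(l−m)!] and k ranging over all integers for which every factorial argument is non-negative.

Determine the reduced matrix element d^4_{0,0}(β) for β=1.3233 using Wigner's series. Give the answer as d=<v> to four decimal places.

d^4_{0,0}(β=1.3233) via Wigner's sum:
c=cos(1.3233/2)=0.788980, s=sin(1.3233/2)=0.614420; N=√[24·24·24·24]=576.000000
k∈{0,1,2,3,4} keeps every argument non-negative
  k=0: (−1)^0·576.0000/(576)·0.7890^8·0.6144^0 = +0.150150
  k=1: (−1)^1·576.0000/(36)·0.7890^6·0.6144^2 = -1.456949
  k=2: (−1)^2·576.0000/(16)·0.7890^4·0.6144^4 = +1.988041
  k=3: (−1)^3·576.0000/(36)·0.7890^2·0.6144^6 = -0.535848
  k=4: (−1)^4·576.0000/(576)·0.7890^0·0.6144^8 = +0.020310
d^4_{0,0}(1.3233) = +0.150150 -1.456949 +1.988041 -0.535848 +0.020310 = +0.165705

d=0.1657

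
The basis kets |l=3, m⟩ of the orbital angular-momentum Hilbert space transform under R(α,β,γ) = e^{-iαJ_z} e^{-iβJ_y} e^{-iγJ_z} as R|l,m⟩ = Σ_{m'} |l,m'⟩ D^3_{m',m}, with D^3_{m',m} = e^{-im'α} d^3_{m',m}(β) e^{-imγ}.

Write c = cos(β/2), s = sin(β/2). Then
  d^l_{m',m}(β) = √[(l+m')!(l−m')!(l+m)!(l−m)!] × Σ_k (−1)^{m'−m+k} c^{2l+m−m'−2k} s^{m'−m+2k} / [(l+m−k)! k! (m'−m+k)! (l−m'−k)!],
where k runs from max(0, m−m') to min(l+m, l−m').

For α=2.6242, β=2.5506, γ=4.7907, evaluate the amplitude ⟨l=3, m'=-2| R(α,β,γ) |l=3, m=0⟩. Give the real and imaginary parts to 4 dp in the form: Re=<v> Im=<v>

Re=-0.1803 Im=0.3035

First d^3_{-2,0}(β=2.5506), then the phase factors e^{-i(-2)α} and e^{-i(0)γ}:
With c≡cos(β/2)=0.291215 and s≡sin(β/2)=0.956658, N=[1·120·6·6]^{1/2}=65.726707
Admissible k: 2..3 (factorial args all ≥0)
  k=2: (−1)^0·65.7267/(12)·0.2912^4·0.9567^2 = +0.036052
  k=3: (−1)^1·65.7267/(12)·0.2912^2·0.9567^4 = -0.389057
d^3_{-2,0}(2.5506) = +0.036052 -0.389057 = -0.353005
Phases: e^{-i·(-2)·2.6242}=+0.510711-0.859753i, e^{-i·(0)·4.7907}=+1.000000+0.000000i ⇒ D=-0.180284+0.303497i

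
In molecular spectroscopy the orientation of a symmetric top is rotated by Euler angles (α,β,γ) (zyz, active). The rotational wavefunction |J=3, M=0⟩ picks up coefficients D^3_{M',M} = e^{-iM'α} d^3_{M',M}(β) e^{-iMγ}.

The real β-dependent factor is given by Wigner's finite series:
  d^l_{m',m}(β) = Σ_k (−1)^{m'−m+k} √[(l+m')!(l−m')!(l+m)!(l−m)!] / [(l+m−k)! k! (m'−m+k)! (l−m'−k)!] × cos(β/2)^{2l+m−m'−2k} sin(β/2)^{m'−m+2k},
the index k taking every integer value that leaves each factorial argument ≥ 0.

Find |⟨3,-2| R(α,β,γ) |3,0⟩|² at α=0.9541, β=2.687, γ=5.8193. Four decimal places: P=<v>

D^3_{-2,0}(0.9541,2.687,5.8193) = e^{-i·-2·0.9541}·d^3_{-2,0}(2.687)·e^{-i·0·5.8193}. Compute d first:
Half-angle: c=0.225344, s=0.974279. N=√(1·120·6·6)=65.726707
The bounds max(0,m−m')=2 and min(l+m,l−m')=3 give 2 terms
  k=2: (−1)^0·65.7267/(12)·0.2253^4·0.9743^2 = +0.013406
  k=3: (−1)^1·65.7267/(12)·0.2253^2·0.9743^4 = -0.250604
d^3_{-2,0}(2.687) = +0.013406 -0.250604 = -0.237197
|D^3_{-2,0}|² = |d^3_{-2,0}(β)|² = (-0.237197)² = 0.056262 (the z-rotation phases have unit modulus)

P=0.0563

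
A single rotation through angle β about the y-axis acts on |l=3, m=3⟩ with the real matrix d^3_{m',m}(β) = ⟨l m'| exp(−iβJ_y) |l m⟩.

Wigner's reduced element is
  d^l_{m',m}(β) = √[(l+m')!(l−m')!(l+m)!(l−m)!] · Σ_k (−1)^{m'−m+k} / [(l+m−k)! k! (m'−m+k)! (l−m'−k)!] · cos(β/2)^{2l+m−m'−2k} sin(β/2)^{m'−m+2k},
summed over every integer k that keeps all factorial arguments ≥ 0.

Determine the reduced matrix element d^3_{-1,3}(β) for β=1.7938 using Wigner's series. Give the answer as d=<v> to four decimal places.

d^3_{-1,3}(β=1.7938) via Wigner's sum:
c=cos(1.7938/2)=0.624035, s=sin(1.7938/2)=0.781396; N=√[2·24·720·1]=185.903201
k: max(0,(3)−(-1))=4 … min(3+(3),3−(-1))=4
  k=4: (−1)^0·185.9032/(48)·0.6240^2·0.7814^4 = +0.562275
d^3_{-1,3}(1.7938) = +0.562275

d=0.5623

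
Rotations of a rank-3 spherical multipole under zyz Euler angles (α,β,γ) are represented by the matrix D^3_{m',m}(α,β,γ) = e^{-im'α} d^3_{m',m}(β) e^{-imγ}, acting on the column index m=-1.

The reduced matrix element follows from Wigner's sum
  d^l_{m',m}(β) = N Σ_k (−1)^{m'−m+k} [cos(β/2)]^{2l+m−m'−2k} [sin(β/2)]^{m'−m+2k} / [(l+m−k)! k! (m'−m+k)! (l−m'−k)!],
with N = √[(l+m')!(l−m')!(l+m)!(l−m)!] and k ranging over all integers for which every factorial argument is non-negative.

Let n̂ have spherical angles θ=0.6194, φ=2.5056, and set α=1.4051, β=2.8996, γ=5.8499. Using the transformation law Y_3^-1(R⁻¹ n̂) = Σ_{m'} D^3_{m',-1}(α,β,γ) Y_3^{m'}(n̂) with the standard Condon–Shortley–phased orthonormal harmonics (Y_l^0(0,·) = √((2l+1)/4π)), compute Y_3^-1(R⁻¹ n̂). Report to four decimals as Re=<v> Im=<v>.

Re=-0.3331 Im=-0.1492

Need the full column D^3_{m',-1} for m'=−3..3 at α=1.4051, β=2.8996, γ=5.8499.
cos(β/2)=0.120701, sin(β/2)=0.992689
d^3_{-3,-1}: single k=2 term ⇒ +0.000810;  D = -0.000650-0.000484i
d^3_{-2,-1}: k∈[1..2] ⇒ +0.000080 -0.010879 = -0.010799;  D = +0.007793-0.007476i
d^3_{-1,-1}: k∈[0..2] ⇒ +0.000003 -0.001673 +0.084884 = +0.083214;  D = +0.046916+0.068727i
d^3_{0,-1}: k∈[0..2] ⇒ -0.000088 +0.017877 -0.403059 = -0.385270;  D = -0.349668+0.161758i
d^3_{1,-1}: k∈[0..2] ⇒ +0.001255 -0.113179 +0.956927 = +0.845003;  D = -0.223425-0.814930i
d^3_{2,-1}: k∈[0..1] ⇒ -0.010879 +0.367941 = +0.357061;  D = -0.355209+0.036319i
d^3_{3,-1}: single k=0 term ⇒ +0.054793;  D = -0.003494+0.054681i
Y_3^{m'}(θ=0.6194,φ=2.5056) and Σ D·Y over m':
  (-0.0006-0.0005i)·(+0.0270-0.0770i)  (+0.0078-0.0075i)·(+0.0826+0.2680i)  (+0.0469+0.0687i)·(-0.3494-0.2580i)  (-0.3497+0.1618i)·(+0.0957+0.0000i)  (-0.2234-0.8149i)·(+0.3494-0.2580i)  (-0.3552+0.0363i)·(+0.0826-0.2680i)  (-0.0035+0.0547i)·(-0.0270-0.0770i)
Y_3^-1(R⁻¹ n̂) = -0.333096-0.149233i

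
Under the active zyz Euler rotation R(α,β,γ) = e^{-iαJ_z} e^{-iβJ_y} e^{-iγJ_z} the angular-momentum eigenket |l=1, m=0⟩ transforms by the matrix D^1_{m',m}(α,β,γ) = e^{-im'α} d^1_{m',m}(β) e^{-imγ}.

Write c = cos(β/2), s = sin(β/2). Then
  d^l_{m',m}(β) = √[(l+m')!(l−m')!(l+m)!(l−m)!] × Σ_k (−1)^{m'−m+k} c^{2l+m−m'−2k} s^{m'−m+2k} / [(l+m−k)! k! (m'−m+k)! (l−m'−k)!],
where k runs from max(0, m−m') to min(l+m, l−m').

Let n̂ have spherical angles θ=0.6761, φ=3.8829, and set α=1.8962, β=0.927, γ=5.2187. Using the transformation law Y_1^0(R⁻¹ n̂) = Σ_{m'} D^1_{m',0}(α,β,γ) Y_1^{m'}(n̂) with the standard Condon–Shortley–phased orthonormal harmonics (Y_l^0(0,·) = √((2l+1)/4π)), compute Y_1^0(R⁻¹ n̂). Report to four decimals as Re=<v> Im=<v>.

Re=0.1300 Im=0.0000

Need the full column D^1_{m',0} for m'=−1..1 at α=1.8962, β=0.927, γ=5.2187.
cos(β/2)=0.894493, sin(β/2)=0.447082
d^1_{-1,0}: single k=1 term ⇒ +0.565560;  D = -0.180805+0.535881i
d^1_{0,0}: k∈[0..1] ⇒ +0.800118 -0.199882 = +0.600236;  D = +0.600236+0.000000i
d^1_{1,0}: single k=0 term ⇒ -0.565560;  D = +0.180805+0.535881i
Y_1^{m'}(θ=0.6761,φ=3.8829) and Σ D·Y over m':
  (-0.1808+0.5359i)·(-0.1595+0.1460i)  (+0.6002+0.0000i)·(+0.3811+0.0000i)  (+0.1808+0.5359i)·(+0.1595+0.1460i)
Y_1^0(R⁻¹ n̂) = +0.129962+0.000000i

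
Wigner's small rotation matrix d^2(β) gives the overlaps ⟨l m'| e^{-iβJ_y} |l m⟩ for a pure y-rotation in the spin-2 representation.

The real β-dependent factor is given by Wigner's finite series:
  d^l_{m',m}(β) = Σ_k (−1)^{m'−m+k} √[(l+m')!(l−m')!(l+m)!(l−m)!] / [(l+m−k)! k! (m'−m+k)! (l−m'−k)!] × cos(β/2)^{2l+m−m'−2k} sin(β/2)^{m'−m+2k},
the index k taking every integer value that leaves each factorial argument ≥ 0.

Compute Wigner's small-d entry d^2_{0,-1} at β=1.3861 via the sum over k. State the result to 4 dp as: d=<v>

d^2_{0,-1}(β=1.3861) via Wigner's sum:
Half-angle: c=0.769301, s=0.638887. N=√(2·2·1·6)=4.898979
Admissible k: 0..1 (factorial args all ≥0)
  k=0: (−1)^1·4.8990/(2)·0.7693^3·0.6389^1 = -0.712506
  k=1: (−1)^2·4.8990/(2)·0.7693^1·0.6389^3 = +0.491409
d^2_{0,-1}(1.3861) = -0.712506 +0.491409 = -0.221097

d=-0.2211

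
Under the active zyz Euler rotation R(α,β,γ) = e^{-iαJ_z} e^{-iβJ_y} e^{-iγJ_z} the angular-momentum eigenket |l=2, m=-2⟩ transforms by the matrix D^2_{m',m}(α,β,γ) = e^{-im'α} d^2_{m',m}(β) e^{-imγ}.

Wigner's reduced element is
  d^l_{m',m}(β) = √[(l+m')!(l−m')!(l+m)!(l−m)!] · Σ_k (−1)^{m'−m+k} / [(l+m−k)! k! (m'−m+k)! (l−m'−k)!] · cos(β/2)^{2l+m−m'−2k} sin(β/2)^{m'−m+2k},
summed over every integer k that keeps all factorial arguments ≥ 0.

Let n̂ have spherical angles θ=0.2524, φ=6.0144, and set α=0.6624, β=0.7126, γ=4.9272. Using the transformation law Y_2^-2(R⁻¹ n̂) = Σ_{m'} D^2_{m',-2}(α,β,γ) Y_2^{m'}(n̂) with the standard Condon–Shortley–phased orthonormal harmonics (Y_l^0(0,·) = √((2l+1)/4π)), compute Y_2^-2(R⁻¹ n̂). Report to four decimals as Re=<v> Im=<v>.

Re=-0.1145 Im=0.0361

Need the full column D^2_{m',-2} for m'=−2..2 at α=0.6624, β=0.7126, γ=4.9272.
cos(β/2)=0.937194, sin(β/2)=0.348809
d^2_{-2,-2}: single k=0 term ⇒ +0.771468;  D = +0.140867-0.758498i
d^2_{-1,-2}: single k=0 term ⇒ -0.574257;  D = +0.264555+0.509687i
d^2_{0,-2}: single k=0 term ⇒ +0.261764;  D = -0.237976-0.109032i
d^2_{1,-2}: single k=0 term ⇒ -0.079547;  D = +0.077401-0.018350i
d^2_{2,-2}: single k=0 term ⇒ +0.014803;  D = -0.009258+0.011551i
Y_2^{m'}(θ=0.2524,φ=6.0144) and Σ D·Y over m':
  (+0.1409-0.7585i)·(+0.0207+0.0123i)  (+0.2646+0.5097i)·(+0.1801+0.0496i)  (-0.2380-0.1090i)·(+0.5718+0.0000i)  (+0.0774-0.0183i)·(-0.1801+0.0496i)  (-0.0093+0.0116i)·(+0.0207-0.0123i)
Y_2^-2(R⁻¹ n̂) = -0.114515+0.036122i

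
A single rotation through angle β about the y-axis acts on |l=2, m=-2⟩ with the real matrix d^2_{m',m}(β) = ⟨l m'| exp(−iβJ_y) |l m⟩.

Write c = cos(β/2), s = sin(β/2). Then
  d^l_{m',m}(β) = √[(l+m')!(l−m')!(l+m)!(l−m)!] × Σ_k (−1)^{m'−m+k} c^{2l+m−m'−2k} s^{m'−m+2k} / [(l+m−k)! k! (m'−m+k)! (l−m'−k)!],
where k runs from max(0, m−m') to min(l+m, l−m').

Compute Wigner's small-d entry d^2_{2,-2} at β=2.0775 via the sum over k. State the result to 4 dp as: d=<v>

d^2_{2,-2}(β=2.0775) via Wigner's sum:
Half-angle: c=0.507298, s=0.861771. N=√(24·1·1·24)=24.000000
Admissible k: 0..0 (factorial args all ≥0)
  k=0: (−1)^4·24.0000/(24)·0.5073^0·0.8618^4 = +0.551527
d^2_{2,-2}(2.0775) = +0.551527

d=0.5515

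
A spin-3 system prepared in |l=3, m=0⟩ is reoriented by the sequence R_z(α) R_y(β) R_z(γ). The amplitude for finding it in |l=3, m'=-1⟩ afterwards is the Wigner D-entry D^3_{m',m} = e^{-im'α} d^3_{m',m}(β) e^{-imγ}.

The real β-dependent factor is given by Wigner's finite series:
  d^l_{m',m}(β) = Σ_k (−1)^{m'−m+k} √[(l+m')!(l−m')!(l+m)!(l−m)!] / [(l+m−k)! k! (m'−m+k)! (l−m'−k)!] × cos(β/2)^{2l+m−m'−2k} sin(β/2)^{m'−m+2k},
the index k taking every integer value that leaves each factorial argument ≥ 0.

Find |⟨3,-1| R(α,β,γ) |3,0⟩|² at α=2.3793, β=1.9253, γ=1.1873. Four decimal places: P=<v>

D^3_{-1,0}(2.3793,1.9253,1.1873) = e^{-i·-1·2.3793}·d^3_{-1,0}(1.9253)·e^{-i·0·1.1873}. Compute d first:
With c≡cos(β/2)=0.571347 and s≡sin(β/2)=0.820709, N=[2·24·6·6]^{1/2}=41.569219
Admissible k: 1..3 (factorial args all ≥0)
  k=1: (−1)^0·41.5692/(12)·0.5713^5·0.8207^1 = +0.173093
  k=2: (−1)^1·41.5692/(4)·0.5713^3·0.8207^3 = -1.071467
  k=3: (−1)^2·41.5692/(12)·0.5713^1·0.8207^5 = +0.736945
d^3_{-1,0}(1.9253) = +0.173093 -1.071467 +0.736945 = -0.161428
|D^3_{-1,0}|² = |d^3_{-1,0}(β)|² = (-0.161428)² = 0.026059 (the z-rotation phases have unit modulus)

P=0.0261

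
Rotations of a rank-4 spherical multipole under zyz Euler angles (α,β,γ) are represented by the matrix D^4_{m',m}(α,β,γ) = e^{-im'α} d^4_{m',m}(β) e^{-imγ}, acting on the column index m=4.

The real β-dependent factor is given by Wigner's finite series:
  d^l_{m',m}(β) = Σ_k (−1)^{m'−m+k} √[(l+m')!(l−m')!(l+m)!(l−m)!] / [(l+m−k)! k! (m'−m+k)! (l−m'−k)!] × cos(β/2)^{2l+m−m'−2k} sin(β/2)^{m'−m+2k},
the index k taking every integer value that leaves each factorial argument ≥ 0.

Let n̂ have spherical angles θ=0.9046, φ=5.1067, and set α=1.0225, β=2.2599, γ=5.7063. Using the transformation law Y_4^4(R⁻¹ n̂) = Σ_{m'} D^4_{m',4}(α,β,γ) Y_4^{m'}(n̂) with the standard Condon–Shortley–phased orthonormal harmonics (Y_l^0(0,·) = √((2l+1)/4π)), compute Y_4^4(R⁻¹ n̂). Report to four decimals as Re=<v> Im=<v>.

Need the full column D^4_{m',4} for m'=−4..4 at α=1.0225, β=2.2599, γ=5.7063.
cos(β/2)=0.426705, sin(β/2)=0.904391
d^4_{-4,4}: single k=8 term ⇒ +0.447558;  D = +0.444635+0.051069i
d^4_{-3,4}: single k=7 term ⇒ +0.597263;  D = +0.367442-0.470861i
d^4_{-2,4}: single k=6 term ⇒ +0.527195;  D = -0.185642-0.493429i
d^4_{-1,4}: single k=5 term ⇒ +0.351769;  D = -0.345542-0.065899i
d^4_{0,4}: single k=4 term ⇒ +0.185560;  D = -0.124674+0.137437i
d^4_{1,4}: single k=3 term ⇒ +0.078307;  D = +0.022073+0.075132i
d^4_{2,4}: single k=2 term ⇒ +0.026125;  D = +0.025230+0.006780i
d^4_{3,4}: single k=1 term ⇒ +0.006589;  D = +0.004776-0.004539i
d^4_{4,4}: single k=0 term ⇒ +0.001099;  D = -0.000231-0.001075i
Y_4^{m'}(θ=0.9046,φ=5.1067) and Σ D·Y over m':
  (+0.4446+0.0511i)·(-0.0011-0.1691i)  (+0.3674-0.4709i)·(-0.3480-0.1422i)  (-0.1856-0.4934i)·(-0.2439+0.2455i)  (-0.3455-0.0659i)·(-0.0288-0.0693i)  (-0.1247+0.1374i)·(-0.3546+0.0000i)  (+0.0221+0.0751i)·(+0.0288-0.0693i)  (+0.0252+0.0068i)·(-0.2439-0.2455i)  (+0.0048-0.0045i)·(+0.3480-0.1422i)  (-0.0002-0.0011i)·(-0.0011+0.1691i)
Y_4^4(R⁻¹ n̂) = +0.031908+0.078747i

Re=0.0319 Im=0.0787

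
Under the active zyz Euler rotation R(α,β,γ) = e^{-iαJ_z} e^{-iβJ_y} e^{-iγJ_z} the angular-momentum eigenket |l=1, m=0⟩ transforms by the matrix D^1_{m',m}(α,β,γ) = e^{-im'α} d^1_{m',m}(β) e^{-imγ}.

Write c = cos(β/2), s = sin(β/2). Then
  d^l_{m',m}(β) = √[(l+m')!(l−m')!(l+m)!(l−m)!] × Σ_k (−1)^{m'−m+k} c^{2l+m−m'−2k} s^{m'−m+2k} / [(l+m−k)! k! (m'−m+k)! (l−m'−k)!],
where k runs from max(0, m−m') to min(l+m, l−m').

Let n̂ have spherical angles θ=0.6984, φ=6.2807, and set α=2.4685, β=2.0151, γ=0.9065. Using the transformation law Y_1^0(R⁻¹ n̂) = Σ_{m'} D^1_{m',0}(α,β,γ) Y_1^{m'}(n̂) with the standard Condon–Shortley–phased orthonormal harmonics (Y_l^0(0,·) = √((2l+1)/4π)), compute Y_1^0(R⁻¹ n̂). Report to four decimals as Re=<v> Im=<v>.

Need the full column D^1_{m',0} for m'=−1..1 at α=2.4685, β=2.0151, γ=0.9065.
cos(β/2)=0.533934, sin(β/2)=0.845526
d^1_{-1,0}: single k=1 term ⇒ +0.638454;  D = -0.499205+0.398017i
d^1_{0,0}: k∈[0..1] ⇒ +0.285085 -0.714915 = -0.429829;  D = -0.429829+0.000000i
d^1_{1,0}: single k=0 term ⇒ -0.638454;  D = +0.499205+0.398017i
Y_1^{m'}(θ=0.6984,φ=6.2807) and Σ D·Y over m':
  (-0.4992+0.3980i)·(+0.2221+0.0006i)  (-0.4298+0.0000i)·(+0.3742+0.0000i)  (+0.4992+0.3980i)·(-0.2221+0.0006i)
Y_1^0(R⁻¹ n̂) = -0.383081+0.000000i

Re=-0.3831 Im=0.0000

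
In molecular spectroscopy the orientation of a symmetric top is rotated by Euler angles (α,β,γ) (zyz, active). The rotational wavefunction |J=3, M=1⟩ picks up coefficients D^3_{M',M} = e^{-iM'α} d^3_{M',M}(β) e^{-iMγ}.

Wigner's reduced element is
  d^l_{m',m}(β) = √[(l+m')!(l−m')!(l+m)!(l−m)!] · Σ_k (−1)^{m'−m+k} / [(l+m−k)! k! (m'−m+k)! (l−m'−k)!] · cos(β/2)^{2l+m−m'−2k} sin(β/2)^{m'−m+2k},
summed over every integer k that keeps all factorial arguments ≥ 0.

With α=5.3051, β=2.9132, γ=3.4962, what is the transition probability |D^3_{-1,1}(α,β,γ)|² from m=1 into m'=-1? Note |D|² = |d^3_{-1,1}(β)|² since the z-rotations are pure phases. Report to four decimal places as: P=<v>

P=0.7419

Split into d^3_{-1,1}(β=2.9132) × two z-phases.
Half-angle: c=0.113948, s=0.993487. N=√(2·24·24·2)=48.000000
k: max(0,(1)−(-1))=2 … min(3+(1),3−(-1))=4
  k=2: (−1)^0·48.0000/(8)·0.1139^4·0.9935^2 = +0.000998
  k=3: (−1)^1·48.0000/(6)·0.1139^2·0.9935^4 = -0.101194
  k=4: (−1)^2·48.0000/(48)·0.1139^0·0.9935^6 = +0.961551
d^3_{-1,1}(2.9132) = +0.000998 -0.101194 +0.961551 = +0.861356
|D^3_{-1,1}|² = |d^3_{-1,1}(β)|² = (+0.861356)² = 0.741933 (the z-rotation phases have unit modulus)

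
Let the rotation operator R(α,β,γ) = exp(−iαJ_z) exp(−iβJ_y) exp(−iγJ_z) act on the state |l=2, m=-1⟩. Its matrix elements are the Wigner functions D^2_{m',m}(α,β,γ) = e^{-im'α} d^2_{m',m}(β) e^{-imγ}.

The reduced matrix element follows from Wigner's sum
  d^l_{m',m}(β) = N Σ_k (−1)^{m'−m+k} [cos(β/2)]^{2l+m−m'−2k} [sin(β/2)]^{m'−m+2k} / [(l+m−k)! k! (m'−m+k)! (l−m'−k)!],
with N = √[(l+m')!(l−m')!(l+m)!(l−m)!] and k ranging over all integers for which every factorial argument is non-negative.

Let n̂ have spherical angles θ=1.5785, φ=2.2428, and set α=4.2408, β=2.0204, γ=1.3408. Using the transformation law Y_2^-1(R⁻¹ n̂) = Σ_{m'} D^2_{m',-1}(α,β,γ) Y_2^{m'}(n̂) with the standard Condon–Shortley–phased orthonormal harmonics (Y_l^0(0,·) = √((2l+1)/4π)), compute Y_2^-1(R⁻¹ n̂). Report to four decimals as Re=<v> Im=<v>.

Need the full column D^2_{m',-1} for m'=−2..2 at α=4.2408, β=2.0204, γ=1.3408.
cos(β/2)=0.531691, sin(β/2)=0.846938
d^2_{-2,-1}: single k=1 term ⇒ +0.254601;  D = -0.234738-0.098588i
d^2_{-1,-1}: k∈[0..1] ⇒ +0.079917 -0.608337 = -0.528420;  D = -0.403617+0.341058i
d^2_{0,-1}: k∈[0..1] ⇒ -0.311822 +0.791207 = +0.479386;  D = +0.109288+0.466762i
d^2_{1,-1}: k∈[0..1] ⇒ +0.608337 -0.514525 = +0.093811;  D = -0.091087-0.022444i
d^2_{2,-1}: single k=0 term ⇒ -0.646018;  D = -0.422653+0.488573i
Y_2^{m'}(θ=1.5785,φ=2.2428) and Σ D·Y over m':
  (-0.2347-0.0986i)·(-0.0868+0.3764i)  (-0.4036+0.3411i)·(+0.0037+0.0047i)  (+0.1093+0.4668i)·(-0.3153+0.0000i)  (-0.0911-0.0224i)·(-0.0037+0.0047i)  (-0.4227+0.4886i)·(-0.0868-0.3764i)
Y_2^-1(R⁻¹ n̂) = +0.240974-0.111290i

Re=0.2410 Im=-0.1113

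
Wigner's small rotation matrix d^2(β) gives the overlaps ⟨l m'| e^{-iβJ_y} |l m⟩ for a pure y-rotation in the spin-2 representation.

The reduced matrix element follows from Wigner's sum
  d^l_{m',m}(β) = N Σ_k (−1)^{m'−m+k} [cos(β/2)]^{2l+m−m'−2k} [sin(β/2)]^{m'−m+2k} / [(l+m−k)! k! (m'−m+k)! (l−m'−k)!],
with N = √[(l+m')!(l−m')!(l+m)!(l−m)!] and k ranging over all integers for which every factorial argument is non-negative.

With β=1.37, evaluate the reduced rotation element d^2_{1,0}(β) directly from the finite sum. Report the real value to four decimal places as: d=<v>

d=-0.2394

d^2_{1,0}(β=1.37) via Wigner's sum:
With c≡cos(β/2)=0.774419 and s≡sin(β/2)=0.632673, N=[6·1·2·2]^{1/2}=4.898979
k: max(0,(0)−(1))=0 … min(2+(0),2−(1))=1
  k=0: (−1)^1·4.8990/(2)·0.7744^3·0.6327^1 = -0.719752
  k=1: (−1)^2·4.8990/(2)·0.7744^1·0.6327^3 = +0.480385
d^2_{1,0}(1.37) = -0.719752 +0.480385 = -0.239367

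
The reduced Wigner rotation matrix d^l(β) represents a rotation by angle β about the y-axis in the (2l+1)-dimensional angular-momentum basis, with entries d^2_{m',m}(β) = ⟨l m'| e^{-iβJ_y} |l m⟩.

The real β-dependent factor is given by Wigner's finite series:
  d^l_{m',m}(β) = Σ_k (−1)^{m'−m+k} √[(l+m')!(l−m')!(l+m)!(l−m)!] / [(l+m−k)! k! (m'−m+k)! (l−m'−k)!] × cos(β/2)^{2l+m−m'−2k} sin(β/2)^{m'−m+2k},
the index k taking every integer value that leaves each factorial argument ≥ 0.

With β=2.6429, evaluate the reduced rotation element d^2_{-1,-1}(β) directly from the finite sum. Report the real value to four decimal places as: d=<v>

d^2_{-1,-1}(β=2.6429) via Wigner's sum:
c=cos(2.6429/2)=0.246771, s=sin(2.6429/2)=0.969074; N=√[1·6·1·6]=6.000000
k: max(0,(-1)−(-1))=0 … min(2+(-1),2−(-1))=1
  k=0: (−1)^0·6.0000/(6)·0.2468^4·0.9691^0 = +0.003708
  k=1: (−1)^1·6.0000/(2)·0.2468^2·0.9691^2 = -0.171562
d^2_{-1,-1}(2.6429) = +0.003708 -0.171562 = -0.167854

d=-0.1679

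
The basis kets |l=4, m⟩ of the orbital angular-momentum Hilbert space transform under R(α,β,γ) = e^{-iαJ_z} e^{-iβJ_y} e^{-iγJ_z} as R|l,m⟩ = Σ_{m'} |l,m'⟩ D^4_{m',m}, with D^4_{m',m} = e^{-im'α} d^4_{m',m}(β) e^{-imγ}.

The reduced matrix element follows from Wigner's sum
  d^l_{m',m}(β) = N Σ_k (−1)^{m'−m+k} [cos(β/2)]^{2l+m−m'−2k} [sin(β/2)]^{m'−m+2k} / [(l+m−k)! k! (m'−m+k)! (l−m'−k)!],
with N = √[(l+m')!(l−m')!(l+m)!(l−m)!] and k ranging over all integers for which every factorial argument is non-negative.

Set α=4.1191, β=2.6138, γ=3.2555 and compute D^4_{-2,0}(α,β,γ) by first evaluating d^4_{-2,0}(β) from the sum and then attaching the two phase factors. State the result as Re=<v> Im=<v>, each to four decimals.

Re=-0.1588 Im=0.3927

First d^4_{-2,0}(β=2.6138), then the phase factors e^{-i(-2)α} and e^{-i(0)γ}:
Half-angle: c=0.260844, s=0.965381. N=√(2·720·24·24)=910.735966
k: max(0,(0)−(-2))=2 … min(4+(0),4−(-2))=4
  k=2: (−1)^0·910.7360/(96)·0.2608^6·0.9654^2 = +0.002785
  k=3: (−1)^1·910.7360/(36)·0.2608^4·0.9654^4 = -0.101720
  k=4: (−1)^2·910.7360/(96)·0.2608^2·0.9654^6 = +0.522487
d^4_{-2,0}(2.6138) = +0.002785 -0.101720 +0.522487 = +0.423551
D = (-0.374835+0.927092i)·(+0.423551)·(+1.000000+0.000000i) = -0.158762+0.392671i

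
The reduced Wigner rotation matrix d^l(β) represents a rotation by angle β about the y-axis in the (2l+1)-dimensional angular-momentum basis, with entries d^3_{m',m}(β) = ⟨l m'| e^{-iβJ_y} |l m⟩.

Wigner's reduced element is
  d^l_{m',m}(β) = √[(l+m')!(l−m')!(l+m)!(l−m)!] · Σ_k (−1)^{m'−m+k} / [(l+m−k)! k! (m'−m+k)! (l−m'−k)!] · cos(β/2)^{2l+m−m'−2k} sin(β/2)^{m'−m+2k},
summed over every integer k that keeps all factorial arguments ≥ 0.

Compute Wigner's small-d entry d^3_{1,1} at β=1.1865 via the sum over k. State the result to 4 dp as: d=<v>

d=-0.4538

d^3_{1,1}(β=1.1865) via Wigner's sum:
With c≡cos(β/2)=0.829128 and s≡sin(β/2)=0.559059, N=[24·2·24·2]^{1/2}=48.000000
The bounds max(0,m−m')=0 and min(l+m,l−m')=2 give 3 terms
  k=0: (−1)^0·48.0000/(48)·0.8291^6·0.5591^0 = +0.324885
  k=1: (−1)^1·48.0000/(6)·0.8291^4·0.5591^2 = -1.181657
  k=2: (−1)^2·48.0000/(8)·0.8291^2·0.5591^4 = +0.402925
d^3_{1,1}(1.1865) = +0.324885 -1.181657 +0.402925 = -0.453847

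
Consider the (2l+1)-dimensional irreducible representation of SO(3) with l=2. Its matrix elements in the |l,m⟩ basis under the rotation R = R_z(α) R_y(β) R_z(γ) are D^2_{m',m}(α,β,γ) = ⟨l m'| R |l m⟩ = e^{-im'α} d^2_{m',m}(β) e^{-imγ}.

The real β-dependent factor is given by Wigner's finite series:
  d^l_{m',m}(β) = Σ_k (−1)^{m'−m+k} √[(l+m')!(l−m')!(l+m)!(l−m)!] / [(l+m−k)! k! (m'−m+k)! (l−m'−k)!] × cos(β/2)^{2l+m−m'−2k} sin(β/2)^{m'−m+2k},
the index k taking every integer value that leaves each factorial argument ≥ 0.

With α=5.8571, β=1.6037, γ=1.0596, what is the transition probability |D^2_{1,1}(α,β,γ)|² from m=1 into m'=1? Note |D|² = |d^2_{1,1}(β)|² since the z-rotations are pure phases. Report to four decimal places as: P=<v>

P=0.2656

D^2_{1,1}(5.8571,1.6037,1.0596) = e^{-i·1·5.8571}·d^2_{1,1}(1.6037)·e^{-i·1·1.0596}. Compute d first:
With c≡cos(β/2)=0.695378 and s≡sin(β/2)=0.718644, N=[6·1·6·1]^{1/2}=6.000000
The bounds max(0,m−m')=0 and min(l+m,l−m')=1 give 2 terms
  k=0: (−1)^0·6.0000/(6)·0.6954^4·0.7186^0 = +0.233822
  k=1: (−1)^1·6.0000/(2)·0.6954^2·0.7186^2 = -0.749188
d^2_{1,1}(1.6037) = +0.233822 -0.749188 = -0.515367
|D^2_{1,1}|² = |d^2_{1,1}(β)|² = (-0.515367)² = 0.265603 (the z-rotation phases have unit modulus)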